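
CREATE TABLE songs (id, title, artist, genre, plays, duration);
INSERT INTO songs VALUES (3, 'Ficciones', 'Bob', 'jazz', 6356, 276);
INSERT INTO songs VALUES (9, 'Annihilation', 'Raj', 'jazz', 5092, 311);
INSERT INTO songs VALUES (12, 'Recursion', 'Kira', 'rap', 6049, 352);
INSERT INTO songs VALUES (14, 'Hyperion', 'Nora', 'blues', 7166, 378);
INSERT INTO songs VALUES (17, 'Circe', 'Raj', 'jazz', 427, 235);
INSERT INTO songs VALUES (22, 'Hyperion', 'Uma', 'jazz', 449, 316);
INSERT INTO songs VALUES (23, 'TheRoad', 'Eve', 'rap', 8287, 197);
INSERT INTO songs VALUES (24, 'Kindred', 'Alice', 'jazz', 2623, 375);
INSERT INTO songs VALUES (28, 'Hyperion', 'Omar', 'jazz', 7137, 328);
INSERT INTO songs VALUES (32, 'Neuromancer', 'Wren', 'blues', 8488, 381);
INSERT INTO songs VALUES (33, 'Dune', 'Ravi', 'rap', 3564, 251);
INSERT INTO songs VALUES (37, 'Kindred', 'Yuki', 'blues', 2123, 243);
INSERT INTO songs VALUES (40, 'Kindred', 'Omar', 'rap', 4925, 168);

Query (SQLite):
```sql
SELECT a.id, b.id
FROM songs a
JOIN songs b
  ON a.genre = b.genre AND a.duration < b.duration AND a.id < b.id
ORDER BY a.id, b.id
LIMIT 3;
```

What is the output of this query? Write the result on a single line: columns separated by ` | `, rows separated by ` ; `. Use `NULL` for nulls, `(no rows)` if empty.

3 | 9 ; 3 | 22 ; 3 | 24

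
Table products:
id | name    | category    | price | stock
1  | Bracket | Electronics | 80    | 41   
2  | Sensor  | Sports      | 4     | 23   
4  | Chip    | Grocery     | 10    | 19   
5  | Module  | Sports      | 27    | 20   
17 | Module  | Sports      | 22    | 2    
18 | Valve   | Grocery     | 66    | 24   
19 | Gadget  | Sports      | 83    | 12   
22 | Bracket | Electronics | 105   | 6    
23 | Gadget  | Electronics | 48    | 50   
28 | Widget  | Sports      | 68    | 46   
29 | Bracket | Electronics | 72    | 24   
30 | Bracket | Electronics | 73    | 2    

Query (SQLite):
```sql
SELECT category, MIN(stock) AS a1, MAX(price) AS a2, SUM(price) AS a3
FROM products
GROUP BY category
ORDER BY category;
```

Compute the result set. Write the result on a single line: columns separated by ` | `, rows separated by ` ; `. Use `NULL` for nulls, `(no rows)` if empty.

Group products by category.
Per group compute: MIN(stock), MAX(price), SUM(price).
  Electronics: ids {1, 22, 23, 29, 30} → MIN(stock)=2, MAX(price)=105, SUM(price)=378
  Grocery: ids {4, 18} → MIN(stock)=19, MAX(price)=66, SUM(price)=76
  Sports: ids {2, 5, 17, 19, 28} → MIN(stock)=2, MAX(price)=83, SUM(price)=204

Electronics | 2 | 105 | 378 ; Grocery | 19 | 66 | 76 ; Sports | 2 | 83 | 204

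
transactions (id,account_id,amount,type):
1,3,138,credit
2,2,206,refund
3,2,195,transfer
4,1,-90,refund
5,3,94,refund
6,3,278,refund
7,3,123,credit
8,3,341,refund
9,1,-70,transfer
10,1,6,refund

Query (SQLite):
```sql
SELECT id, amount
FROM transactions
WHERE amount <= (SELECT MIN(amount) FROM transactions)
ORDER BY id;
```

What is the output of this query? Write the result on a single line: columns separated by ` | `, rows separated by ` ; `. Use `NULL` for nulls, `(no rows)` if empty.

Scalar subquery: MIN(amount) over all transactions rows = -90.
Keep rows where amount <= that value.

4 | -90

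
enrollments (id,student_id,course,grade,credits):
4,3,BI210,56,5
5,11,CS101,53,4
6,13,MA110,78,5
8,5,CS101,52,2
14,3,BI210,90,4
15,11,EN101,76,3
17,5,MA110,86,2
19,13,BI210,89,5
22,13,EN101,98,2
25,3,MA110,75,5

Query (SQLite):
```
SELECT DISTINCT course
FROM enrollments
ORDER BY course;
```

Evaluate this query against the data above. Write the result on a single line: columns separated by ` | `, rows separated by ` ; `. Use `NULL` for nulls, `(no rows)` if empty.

BI210 ; CS101 ; EN101 ; MA110

Collect distinct course values from enrollments.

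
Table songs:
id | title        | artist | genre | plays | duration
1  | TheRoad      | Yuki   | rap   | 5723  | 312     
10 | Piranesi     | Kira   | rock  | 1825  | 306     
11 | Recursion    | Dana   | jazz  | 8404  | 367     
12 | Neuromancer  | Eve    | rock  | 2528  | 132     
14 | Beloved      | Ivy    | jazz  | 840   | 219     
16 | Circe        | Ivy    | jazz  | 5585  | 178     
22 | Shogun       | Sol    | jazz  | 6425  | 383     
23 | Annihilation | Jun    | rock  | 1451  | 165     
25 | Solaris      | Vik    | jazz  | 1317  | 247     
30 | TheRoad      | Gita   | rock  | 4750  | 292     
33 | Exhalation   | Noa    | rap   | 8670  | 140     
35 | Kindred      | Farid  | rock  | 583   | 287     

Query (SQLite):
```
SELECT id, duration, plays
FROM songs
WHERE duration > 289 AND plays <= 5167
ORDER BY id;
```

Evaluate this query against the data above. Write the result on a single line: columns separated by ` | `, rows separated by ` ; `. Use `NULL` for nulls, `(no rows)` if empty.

duration > 289: ids {1, 10, 11, 22, 30}
plays <= 5167: ids {10, 12, 14, 23, 25, 30, 35}
Combine with AND.

10 | 306 | 1825 ; 30 | 292 | 4750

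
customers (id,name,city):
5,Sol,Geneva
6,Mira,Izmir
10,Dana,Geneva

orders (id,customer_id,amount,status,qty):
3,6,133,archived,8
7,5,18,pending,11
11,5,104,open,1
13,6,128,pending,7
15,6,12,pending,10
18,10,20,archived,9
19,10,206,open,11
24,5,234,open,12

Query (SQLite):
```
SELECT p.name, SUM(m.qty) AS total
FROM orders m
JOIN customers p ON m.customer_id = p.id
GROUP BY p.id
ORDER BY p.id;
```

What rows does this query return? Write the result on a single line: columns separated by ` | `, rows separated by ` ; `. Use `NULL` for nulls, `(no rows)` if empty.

Sol | 24 ; Mira | 25 ; Dana | 20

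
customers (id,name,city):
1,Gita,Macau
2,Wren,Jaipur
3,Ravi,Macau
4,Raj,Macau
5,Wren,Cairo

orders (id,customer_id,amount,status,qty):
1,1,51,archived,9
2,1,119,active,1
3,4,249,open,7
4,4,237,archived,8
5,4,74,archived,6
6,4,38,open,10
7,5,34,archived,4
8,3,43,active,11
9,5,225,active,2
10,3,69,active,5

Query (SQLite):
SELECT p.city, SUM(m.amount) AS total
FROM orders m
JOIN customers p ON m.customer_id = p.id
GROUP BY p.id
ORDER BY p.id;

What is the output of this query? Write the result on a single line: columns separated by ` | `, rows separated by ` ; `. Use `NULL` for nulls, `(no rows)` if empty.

Macau | 170 ; Macau | 112 ; Macau | 598 ; Cairo | 259

Join each orders row to its customers via customer_id.
Group joined rows by customers.id; compute SUM(m.amount) per group.
  1: ids {1, 2} → SUM(m.amount)=170
  3: ids {8, 10} → SUM(m.amount)=112
  4: ids {3, 4, 5, 6} → SUM(m.amount)=598
  5: ids {7, 9} → SUM(m.amount)=259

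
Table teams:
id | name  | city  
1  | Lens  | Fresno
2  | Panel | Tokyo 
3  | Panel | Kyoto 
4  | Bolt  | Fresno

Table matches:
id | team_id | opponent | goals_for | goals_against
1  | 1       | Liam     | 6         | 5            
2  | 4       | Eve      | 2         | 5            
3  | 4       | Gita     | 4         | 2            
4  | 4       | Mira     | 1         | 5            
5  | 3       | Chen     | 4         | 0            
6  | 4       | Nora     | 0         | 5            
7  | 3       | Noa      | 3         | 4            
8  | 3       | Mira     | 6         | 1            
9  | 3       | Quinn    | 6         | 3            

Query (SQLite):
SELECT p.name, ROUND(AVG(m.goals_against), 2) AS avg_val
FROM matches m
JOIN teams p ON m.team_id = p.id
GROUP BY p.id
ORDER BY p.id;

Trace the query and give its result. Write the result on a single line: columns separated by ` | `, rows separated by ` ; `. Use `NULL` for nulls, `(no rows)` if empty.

Lens | 5 ; Panel | 2 ; Bolt | 4.25

Join each matches row to its teams via team_id.
Group joined rows by teams.id; compute ROUND(AVG(m.goals_against), 2) per group.
  1: ids {1} → ROUND(AVG(m.goals_against), 2)=5
  3: ids {5, 7, 8, 9} → ROUND(AVG(m.goals_against), 2)=2
  4: ids {2, 3, 4, 6} → ROUND(AVG(m.goals_against), 2)=4.25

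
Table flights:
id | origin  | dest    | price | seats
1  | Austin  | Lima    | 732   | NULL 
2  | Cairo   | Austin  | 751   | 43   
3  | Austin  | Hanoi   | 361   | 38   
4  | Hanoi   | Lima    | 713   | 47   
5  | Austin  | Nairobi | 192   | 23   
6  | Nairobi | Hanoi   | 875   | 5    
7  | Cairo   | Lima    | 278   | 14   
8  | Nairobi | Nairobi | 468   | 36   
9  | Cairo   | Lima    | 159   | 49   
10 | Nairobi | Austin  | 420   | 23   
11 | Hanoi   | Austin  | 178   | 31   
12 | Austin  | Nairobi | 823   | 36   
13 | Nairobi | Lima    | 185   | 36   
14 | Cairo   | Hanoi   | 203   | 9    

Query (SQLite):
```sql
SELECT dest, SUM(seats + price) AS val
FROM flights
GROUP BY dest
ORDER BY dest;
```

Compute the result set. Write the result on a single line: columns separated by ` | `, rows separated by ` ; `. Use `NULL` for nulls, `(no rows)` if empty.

Austin | 1446 ; Hanoi | 1491 ; Lima | 1481 ; Nairobi | 1578

For each row compute seats + price.
Group by dest; take SUM of the expression per group.
  Austin: ids {2, 10, 11} → SUM(seats + price)=1446
  Hanoi: ids {3, 6, 14} → SUM(seats + price)=1491
  Lima: ids {1, 4, 7, 9, 13} → SUM(seats + price)=1481
  Nairobi: ids {5, 8, 12} → SUM(seats + price)=1578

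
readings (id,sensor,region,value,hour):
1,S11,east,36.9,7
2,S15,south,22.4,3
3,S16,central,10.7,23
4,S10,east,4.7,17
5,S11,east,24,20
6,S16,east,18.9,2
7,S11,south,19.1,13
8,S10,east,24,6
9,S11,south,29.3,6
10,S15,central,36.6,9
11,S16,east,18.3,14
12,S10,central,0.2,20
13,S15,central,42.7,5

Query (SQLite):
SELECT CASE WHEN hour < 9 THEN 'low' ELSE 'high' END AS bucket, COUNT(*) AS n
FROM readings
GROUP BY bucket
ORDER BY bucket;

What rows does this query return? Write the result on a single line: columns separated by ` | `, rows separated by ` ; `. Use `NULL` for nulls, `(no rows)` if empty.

high | 7 ; low | 6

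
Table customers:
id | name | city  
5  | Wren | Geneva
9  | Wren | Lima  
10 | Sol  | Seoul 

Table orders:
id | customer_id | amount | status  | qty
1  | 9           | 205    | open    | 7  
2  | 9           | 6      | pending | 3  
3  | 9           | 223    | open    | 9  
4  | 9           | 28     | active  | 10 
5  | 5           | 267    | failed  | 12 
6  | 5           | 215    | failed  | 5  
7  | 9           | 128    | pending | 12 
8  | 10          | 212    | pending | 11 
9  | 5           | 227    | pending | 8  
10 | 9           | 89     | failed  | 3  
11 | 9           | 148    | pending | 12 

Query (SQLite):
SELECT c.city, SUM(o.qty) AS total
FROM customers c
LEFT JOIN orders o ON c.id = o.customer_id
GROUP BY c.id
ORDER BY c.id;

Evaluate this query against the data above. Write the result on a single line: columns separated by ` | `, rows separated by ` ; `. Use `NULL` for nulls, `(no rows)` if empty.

LEFT JOIN keeps every customers row; unmatched ones get NULL for orders columns.
Group by customers.id and compute SUM(o.qty). SUM over an all-NULL group is NULL.
  5: ids {5, 6, 9} → SUM(o.qty)=25
  9: ids {1, 2, 3, 4, 7, 10, 11} → SUM(o.qty)=56
  10: ids {8} → SUM(o.qty)=11

Geneva | 25 ; Lima | 56 ; Seoul | 11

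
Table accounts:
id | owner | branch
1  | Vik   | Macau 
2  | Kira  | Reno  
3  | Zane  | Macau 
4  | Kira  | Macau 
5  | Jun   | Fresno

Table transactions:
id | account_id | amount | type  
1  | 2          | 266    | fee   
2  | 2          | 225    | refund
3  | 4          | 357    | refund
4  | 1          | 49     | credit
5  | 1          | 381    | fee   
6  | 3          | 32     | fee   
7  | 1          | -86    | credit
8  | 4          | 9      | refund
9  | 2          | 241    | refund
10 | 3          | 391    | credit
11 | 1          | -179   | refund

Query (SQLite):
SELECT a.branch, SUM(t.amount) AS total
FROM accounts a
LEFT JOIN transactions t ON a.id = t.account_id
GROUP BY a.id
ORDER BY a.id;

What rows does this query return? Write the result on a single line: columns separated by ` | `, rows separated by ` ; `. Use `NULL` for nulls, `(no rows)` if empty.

LEFT JOIN keeps every accounts row; unmatched ones get NULL for transactions columns.
Group by accounts.id and compute SUM(t.amount). SUM over an all-NULL group is NULL.
  1: ids {4, 5, 7, 11} → SUM(t.amount)=165
  2: ids {1, 2, 9} → SUM(t.amount)=732
  3: ids {6, 10} → SUM(t.amount)=423
  4: ids {3, 8} → SUM(t.amount)=366
  5: ids {—} → SUM(t.amount)=NULL

Macau | 165 ; Reno | 732 ; Macau | 423 ; Macau | 366 ; Fresno | NULL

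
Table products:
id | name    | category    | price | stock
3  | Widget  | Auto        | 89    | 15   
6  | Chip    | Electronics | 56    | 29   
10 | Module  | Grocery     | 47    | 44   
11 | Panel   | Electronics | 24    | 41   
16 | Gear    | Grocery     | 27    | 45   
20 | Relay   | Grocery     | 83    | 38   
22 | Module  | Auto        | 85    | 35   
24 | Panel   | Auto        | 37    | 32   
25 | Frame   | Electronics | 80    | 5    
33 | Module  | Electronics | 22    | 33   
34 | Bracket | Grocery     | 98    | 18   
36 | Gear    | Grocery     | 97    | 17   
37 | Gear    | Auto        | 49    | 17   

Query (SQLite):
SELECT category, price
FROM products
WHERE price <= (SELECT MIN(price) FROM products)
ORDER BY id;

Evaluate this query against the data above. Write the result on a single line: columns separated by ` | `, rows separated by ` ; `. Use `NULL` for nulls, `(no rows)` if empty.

Scalar subquery: MIN(price) over all products rows = 22.
Keep rows where price <= that value.

Electronics | 22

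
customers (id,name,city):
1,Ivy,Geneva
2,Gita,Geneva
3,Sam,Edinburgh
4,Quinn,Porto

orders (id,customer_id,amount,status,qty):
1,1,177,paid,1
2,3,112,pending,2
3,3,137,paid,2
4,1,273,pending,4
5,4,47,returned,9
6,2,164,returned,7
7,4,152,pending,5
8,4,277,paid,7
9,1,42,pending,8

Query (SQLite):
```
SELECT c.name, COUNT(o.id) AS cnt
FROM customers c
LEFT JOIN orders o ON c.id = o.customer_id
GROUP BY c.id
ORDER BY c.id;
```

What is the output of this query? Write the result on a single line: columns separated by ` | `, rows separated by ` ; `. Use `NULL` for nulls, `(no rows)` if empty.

Ivy | 3 ; Gita | 1 ; Sam | 2 ; Quinn | 3

LEFT JOIN keeps every customers row; unmatched ones get NULL for orders columns.
Group by customers.id and compute COUNT(o.id). COUNT(col) of an all-NULL group is 0.
  1: ids {1, 4, 9} → COUNT(o.id)=3
  2: ids {6} → COUNT(o.id)=1
  3: ids {2, 3} → COUNT(o.id)=2
  4: ids {5, 7, 8} → COUNT(o.id)=3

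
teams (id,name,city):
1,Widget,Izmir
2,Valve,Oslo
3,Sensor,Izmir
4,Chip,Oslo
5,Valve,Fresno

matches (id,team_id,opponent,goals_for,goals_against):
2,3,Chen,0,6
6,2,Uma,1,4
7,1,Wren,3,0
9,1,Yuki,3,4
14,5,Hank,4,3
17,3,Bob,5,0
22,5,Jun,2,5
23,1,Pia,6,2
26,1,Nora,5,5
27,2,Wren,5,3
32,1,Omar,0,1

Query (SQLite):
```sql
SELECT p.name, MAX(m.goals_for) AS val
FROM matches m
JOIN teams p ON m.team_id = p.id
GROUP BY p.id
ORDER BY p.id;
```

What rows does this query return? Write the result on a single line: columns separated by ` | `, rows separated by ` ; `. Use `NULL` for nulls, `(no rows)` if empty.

Widget | 6 ; Valve | 5 ; Sensor | 5 ; Valve | 4

Join each matches row to its teams via team_id.
Group joined rows by teams.id; compute MAX(m.goals_for) per group.
  1: ids {7, 9, 23, 26, 32} → MAX(m.goals_for)=6
  2: ids {6, 27} → MAX(m.goals_for)=5
  3: ids {2, 17} → MAX(m.goals_for)=5
  5: ids {14, 22} → MAX(m.goals_for)=4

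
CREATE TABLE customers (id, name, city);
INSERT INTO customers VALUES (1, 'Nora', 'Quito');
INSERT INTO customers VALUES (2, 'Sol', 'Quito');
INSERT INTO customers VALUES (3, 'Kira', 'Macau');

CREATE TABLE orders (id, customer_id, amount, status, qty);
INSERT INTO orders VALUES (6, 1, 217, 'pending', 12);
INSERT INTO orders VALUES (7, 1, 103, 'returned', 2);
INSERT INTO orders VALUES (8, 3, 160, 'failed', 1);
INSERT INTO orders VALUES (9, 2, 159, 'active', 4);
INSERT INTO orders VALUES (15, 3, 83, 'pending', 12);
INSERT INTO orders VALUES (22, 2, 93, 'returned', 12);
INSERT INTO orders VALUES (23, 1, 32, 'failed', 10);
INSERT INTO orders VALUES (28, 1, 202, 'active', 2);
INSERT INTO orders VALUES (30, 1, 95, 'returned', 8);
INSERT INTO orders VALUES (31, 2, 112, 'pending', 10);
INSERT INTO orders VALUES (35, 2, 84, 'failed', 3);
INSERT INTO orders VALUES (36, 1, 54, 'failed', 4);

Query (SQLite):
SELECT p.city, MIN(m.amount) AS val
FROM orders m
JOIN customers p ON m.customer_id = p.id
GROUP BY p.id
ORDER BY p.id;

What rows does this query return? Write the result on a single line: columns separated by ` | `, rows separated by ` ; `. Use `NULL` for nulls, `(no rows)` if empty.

Join each orders row to its customers via customer_id.
Group joined rows by customers.id; compute MIN(m.amount) per group.
  1: ids {6, 7, 23, 28, 30, 36} → MIN(m.amount)=32
  2: ids {9, 22, 31, 35} → MIN(m.amount)=84
  3: ids {8, 15} → MIN(m.amount)=83

Quito | 32 ; Quito | 84 ; Macau | 83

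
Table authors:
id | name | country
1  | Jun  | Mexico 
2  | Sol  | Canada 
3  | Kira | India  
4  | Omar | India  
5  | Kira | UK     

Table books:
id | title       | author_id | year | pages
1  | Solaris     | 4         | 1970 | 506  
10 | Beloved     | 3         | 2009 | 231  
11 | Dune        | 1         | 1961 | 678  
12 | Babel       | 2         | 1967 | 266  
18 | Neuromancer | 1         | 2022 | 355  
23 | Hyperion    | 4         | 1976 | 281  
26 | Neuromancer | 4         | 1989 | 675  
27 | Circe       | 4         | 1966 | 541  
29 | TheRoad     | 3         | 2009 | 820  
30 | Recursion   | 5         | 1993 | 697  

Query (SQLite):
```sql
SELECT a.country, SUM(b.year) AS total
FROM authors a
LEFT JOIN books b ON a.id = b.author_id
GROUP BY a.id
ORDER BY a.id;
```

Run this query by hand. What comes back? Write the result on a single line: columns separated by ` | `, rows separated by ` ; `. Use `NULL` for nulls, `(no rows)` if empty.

Mexico | 3983 ; Canada | 1967 ; India | 4018 ; India | 7901 ; UK | 1993

LEFT JOIN keeps every authors row; unmatched ones get NULL for books columns.
Group by authors.id and compute SUM(b.year). SUM over an all-NULL group is NULL.
  1: ids {11, 18} → SUM(b.year)=3983
  2: ids {12} → SUM(b.year)=1967
  3: ids {10, 29} → SUM(b.year)=4018
  4: ids {1, 23, 26, 27} → SUM(b.year)=7901
  5: ids {30} → SUM(b.year)=1993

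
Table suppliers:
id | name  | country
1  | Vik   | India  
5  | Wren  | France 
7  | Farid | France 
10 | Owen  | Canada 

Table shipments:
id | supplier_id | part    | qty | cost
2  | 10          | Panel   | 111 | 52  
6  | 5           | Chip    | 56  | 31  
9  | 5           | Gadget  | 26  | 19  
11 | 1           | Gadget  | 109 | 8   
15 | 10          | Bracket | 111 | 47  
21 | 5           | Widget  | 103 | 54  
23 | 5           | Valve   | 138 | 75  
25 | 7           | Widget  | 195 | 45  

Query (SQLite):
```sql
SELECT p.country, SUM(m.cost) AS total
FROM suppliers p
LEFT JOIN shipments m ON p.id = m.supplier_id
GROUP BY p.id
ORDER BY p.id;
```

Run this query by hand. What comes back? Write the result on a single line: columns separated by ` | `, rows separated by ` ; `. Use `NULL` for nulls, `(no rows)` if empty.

India | 8 ; France | 179 ; France | 45 ; Canada | 99

LEFT JOIN keeps every suppliers row; unmatched ones get NULL for shipments columns.
Group by suppliers.id and compute SUM(m.cost). SUM over an all-NULL group is NULL.
  1: ids {11} → SUM(m.cost)=8
  5: ids {6, 9, 21, 23} → SUM(m.cost)=179
  7: ids {25} → SUM(m.cost)=45
  10: ids {2, 15} → SUM(m.cost)=99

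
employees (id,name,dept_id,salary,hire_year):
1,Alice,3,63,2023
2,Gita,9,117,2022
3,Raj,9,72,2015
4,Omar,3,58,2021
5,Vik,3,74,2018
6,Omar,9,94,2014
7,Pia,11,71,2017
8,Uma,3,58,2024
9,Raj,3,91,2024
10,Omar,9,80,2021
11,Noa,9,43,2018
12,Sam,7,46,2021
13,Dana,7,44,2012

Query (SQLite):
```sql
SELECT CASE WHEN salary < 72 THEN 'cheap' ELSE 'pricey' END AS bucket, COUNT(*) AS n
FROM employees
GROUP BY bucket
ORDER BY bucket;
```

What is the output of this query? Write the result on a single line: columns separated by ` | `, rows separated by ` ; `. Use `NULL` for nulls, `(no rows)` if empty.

Bucket rows by salary < 72 → 'cheap' else 'pricey'; count each bucket.

cheap | 7 ; pricey | 6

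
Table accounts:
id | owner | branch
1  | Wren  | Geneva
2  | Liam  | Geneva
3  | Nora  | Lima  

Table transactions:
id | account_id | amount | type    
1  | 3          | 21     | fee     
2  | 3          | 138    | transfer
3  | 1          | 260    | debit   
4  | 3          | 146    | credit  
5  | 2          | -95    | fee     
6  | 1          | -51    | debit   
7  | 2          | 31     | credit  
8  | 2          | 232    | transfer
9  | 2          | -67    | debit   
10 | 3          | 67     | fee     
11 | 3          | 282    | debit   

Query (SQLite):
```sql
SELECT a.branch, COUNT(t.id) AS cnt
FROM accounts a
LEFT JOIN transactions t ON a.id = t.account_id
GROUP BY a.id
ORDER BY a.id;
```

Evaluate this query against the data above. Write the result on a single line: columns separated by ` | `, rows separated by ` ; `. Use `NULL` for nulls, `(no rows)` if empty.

Geneva | 2 ; Geneva | 4 ; Lima | 5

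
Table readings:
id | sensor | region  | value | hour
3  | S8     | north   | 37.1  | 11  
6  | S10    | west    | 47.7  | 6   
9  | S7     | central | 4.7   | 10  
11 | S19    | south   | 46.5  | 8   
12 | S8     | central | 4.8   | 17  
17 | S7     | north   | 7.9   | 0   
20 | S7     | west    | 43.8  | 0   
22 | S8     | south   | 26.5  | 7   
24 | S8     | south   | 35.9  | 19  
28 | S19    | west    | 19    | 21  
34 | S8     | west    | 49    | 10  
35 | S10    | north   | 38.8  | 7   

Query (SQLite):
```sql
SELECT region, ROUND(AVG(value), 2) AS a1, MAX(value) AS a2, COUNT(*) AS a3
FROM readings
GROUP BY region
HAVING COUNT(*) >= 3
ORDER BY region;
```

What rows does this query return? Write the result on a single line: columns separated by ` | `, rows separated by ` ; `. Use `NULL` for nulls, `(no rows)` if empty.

north | 27.93 | 38.8 | 3 ; south | 36.3 | 46.5 | 3 ; west | 39.88 | 49 | 4

Group readings by region.
Per group compute: ROUND(AVG(value), 2), MAX(value), COUNT(*).
HAVING: drop groups with fewer than 3 rows.
  central: ids {9, 12} → ROUND(AVG(value), 2)=4.75, MAX(value)=4.8, COUNT(*)=2
  north: ids {3, 17, 35} → ROUND(AVG(value), 2)=27.93, MAX(value)=38.8, COUNT(*)=3
  south: ids {11, 22, 24} → ROUND(AVG(value), 2)=36.3, MAX(value)=46.5, COUNT(*)=3
  west: ids {6, 20, 28, 34} → ROUND(AVG(value), 2)=39.88, MAX(value)=49, COUNT(*)=4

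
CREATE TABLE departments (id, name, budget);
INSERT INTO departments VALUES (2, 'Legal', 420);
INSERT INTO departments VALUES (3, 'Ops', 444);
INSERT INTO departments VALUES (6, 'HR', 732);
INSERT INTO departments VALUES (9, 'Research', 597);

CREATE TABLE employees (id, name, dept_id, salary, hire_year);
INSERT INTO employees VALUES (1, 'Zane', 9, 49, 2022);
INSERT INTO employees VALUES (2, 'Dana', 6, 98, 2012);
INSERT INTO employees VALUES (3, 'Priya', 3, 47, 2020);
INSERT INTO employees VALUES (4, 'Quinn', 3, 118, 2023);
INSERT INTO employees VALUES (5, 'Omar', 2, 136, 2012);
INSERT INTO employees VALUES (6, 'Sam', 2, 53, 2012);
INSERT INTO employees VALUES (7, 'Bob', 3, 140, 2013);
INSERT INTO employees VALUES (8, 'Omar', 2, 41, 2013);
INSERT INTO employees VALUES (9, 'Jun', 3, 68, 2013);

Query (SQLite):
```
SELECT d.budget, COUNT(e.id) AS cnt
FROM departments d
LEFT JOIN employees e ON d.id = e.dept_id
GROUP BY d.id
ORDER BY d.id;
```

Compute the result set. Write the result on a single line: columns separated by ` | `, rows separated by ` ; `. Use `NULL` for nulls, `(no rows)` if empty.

420 | 3 ; 444 | 4 ; 732 | 1 ; 597 | 1

LEFT JOIN keeps every departments row; unmatched ones get NULL for employees columns.
Group by departments.id and compute COUNT(e.id). COUNT(col) of an all-NULL group is 0.
  2: ids {5, 6, 8} → COUNT(e.id)=3
  3: ids {3, 4, 7, 9} → COUNT(e.id)=4
  6: ids {2} → COUNT(e.id)=1
  9: ids {1} → COUNT(e.id)=1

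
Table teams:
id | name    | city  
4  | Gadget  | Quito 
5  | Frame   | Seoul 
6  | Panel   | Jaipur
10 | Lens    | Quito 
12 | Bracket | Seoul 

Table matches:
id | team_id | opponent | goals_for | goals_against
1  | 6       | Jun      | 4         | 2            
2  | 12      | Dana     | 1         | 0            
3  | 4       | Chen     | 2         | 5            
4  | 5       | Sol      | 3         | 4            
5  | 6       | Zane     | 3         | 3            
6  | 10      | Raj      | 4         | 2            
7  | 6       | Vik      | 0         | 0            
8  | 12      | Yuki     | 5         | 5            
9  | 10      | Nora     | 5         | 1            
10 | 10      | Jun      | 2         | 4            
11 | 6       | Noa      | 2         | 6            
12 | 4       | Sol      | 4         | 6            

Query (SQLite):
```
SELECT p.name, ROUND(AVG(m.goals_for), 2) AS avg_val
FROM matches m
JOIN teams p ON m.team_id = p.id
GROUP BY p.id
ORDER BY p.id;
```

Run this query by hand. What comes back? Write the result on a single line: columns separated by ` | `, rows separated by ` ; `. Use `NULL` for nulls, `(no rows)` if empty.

Gadget | 3 ; Frame | 3 ; Panel | 2.25 ; Lens | 3.67 ; Bracket | 3

Join each matches row to its teams via team_id.
Group joined rows by teams.id; compute ROUND(AVG(m.goals_for), 2) per group.
  4: ids {3, 12} → ROUND(AVG(m.goals_for), 2)=3
  5: ids {4} → ROUND(AVG(m.goals_for), 2)=3
  6: ids {1, 5, 7, 11} → ROUND(AVG(m.goals_for), 2)=2.25
  10: ids {6, 9, 10} → ROUND(AVG(m.goals_for), 2)=3.67
  12: ids {2, 8} → ROUND(AVG(m.goals_for), 2)=3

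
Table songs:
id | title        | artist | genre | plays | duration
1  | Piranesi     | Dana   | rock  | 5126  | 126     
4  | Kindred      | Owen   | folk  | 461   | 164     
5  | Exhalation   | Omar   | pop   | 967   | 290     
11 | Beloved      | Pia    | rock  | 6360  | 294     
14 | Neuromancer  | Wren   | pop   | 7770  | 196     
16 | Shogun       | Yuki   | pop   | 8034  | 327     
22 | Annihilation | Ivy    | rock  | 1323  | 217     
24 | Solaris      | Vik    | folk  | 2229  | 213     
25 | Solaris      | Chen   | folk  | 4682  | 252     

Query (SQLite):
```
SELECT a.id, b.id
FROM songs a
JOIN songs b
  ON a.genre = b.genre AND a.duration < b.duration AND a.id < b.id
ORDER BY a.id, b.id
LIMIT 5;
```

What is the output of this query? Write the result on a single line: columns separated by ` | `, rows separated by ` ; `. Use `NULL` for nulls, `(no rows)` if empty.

1 | 11 ; 1 | 22 ; 4 | 24 ; 4 | 25 ; 5 | 16

Pairs (a,b) with same genre, a.duration < b.duration, a.id < b.id.
genre groups: folk:{4,24,25} pop:{5,14,16} rock:{1,11,22}
Ordered by (a.id, b.id); first 5.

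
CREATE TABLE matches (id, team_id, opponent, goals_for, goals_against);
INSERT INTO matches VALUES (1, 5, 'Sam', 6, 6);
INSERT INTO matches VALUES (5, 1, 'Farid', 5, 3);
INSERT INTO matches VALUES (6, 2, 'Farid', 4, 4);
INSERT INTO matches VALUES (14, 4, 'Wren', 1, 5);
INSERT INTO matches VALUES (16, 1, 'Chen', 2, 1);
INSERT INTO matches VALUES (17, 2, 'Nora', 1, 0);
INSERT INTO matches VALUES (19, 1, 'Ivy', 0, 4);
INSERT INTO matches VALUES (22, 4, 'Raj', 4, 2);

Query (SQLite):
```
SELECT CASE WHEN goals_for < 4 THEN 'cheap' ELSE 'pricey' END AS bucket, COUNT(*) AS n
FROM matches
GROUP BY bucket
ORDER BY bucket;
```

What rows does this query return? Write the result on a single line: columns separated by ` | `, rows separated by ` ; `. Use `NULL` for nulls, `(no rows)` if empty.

cheap | 4 ; pricey | 4

Bucket rows by goals_for < 4 → 'cheap' else 'pricey'; count each bucket.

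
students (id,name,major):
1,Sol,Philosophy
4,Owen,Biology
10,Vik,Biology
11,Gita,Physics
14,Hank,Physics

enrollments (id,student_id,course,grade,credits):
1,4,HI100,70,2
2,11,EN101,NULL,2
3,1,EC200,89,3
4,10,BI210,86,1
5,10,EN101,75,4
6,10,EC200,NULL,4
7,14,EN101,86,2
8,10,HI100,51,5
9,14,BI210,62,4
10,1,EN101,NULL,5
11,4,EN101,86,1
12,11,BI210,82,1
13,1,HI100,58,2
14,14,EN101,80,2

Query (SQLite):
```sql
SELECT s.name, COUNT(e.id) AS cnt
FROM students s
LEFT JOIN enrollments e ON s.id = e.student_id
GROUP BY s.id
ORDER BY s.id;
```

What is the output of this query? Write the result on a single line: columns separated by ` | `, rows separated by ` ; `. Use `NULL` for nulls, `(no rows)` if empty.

LEFT JOIN keeps every students row; unmatched ones get NULL for enrollments columns.
Group by students.id and compute COUNT(e.id). COUNT(col) of an all-NULL group is 0.
  1: ids {3, 10, 13} → COUNT(e.id)=3
  4: ids {1, 11} → COUNT(e.id)=2
  10: ids {4, 5, 6, 8} → COUNT(e.id)=4
  11: ids {2, 12} → COUNT(e.id)=2
  14: ids {7, 9, 14} → COUNT(e.id)=3

Sol | 3 ; Owen | 2 ; Vik | 4 ; Gita | 2 ; Hank | 3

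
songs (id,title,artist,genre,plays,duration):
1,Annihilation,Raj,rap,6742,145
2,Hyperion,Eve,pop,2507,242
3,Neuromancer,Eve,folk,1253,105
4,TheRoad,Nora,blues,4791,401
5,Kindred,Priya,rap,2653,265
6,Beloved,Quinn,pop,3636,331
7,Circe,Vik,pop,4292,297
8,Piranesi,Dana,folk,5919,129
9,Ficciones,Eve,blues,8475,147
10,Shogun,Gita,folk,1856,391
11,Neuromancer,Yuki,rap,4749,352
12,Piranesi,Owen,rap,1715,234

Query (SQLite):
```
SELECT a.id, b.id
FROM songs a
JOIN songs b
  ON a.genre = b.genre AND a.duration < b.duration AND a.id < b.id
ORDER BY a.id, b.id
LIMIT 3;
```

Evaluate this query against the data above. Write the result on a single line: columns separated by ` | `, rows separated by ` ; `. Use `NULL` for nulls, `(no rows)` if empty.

Pairs (a,b) with same genre, a.duration < b.duration, a.id < b.id.
genre groups: blues:{4,9} folk:{3,8,10} pop:{2,6,7} rap:{1,5,11,12}
Ordered by (a.id, b.id); first 3.

1 | 5 ; 1 | 11 ; 1 | 12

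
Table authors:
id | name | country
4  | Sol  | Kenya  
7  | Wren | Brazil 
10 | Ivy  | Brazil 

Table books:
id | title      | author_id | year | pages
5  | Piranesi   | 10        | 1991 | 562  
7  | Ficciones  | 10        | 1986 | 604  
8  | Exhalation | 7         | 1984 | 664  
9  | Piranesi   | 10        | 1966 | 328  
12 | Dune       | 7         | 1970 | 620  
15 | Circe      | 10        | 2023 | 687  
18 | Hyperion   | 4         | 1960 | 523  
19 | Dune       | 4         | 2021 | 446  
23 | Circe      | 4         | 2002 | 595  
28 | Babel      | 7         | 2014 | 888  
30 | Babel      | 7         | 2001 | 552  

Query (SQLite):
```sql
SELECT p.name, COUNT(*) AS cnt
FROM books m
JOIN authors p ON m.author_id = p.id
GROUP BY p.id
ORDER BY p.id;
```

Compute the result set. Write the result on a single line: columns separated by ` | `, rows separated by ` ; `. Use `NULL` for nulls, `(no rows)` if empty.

Sol | 3 ; Wren | 4 ; Ivy | 4

Join each books row to its authors via author_id.
Group joined rows by authors.id; compute COUNT(*) per group.
  4: ids {18, 19, 23} → COUNT(*)=3
  7: ids {8, 12, 28, 30} → COUNT(*)=4
  10: ids {5, 7, 9, 15} → COUNT(*)=4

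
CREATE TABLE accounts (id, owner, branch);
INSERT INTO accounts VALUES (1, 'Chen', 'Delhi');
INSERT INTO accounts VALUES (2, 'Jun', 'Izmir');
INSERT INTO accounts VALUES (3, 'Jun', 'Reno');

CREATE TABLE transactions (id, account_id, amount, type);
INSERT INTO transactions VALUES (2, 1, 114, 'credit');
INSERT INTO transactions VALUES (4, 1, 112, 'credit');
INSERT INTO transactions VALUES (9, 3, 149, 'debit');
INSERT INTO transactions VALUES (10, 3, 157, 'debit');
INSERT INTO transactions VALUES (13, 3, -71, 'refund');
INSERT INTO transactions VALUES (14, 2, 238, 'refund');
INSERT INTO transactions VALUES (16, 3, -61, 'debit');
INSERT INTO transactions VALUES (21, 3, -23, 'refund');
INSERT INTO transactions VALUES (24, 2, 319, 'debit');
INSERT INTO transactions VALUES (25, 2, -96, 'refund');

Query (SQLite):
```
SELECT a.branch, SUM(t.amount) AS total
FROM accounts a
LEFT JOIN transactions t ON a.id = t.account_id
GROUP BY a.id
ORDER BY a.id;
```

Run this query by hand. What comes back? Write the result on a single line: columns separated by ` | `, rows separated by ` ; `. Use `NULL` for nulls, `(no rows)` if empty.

Delhi | 226 ; Izmir | 461 ; Reno | 151

LEFT JOIN keeps every accounts row; unmatched ones get NULL for transactions columns.
Group by accounts.id and compute SUM(t.amount). SUM over an all-NULL group is NULL.
  1: ids {2, 4} → SUM(t.amount)=226
  2: ids {14, 24, 25} → SUM(t.amount)=461
  3: ids {9, 10, 13, 16, 21} → SUM(t.amount)=151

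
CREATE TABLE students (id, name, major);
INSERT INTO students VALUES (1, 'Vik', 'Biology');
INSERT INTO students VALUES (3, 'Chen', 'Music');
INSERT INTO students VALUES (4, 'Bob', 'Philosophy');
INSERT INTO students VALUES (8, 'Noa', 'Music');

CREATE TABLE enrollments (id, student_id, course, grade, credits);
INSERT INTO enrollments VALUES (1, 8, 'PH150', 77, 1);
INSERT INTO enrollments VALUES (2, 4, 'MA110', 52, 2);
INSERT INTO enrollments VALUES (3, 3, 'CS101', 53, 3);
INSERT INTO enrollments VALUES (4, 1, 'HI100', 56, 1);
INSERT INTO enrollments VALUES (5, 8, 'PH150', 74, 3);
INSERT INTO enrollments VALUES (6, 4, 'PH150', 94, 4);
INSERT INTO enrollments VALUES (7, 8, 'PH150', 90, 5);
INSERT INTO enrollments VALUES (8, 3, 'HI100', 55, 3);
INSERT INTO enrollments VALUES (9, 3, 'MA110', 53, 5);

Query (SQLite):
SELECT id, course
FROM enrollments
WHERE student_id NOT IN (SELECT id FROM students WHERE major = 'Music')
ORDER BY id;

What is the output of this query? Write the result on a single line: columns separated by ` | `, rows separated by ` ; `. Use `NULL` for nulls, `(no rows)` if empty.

Inner query: students.id where major = 'Music'.
Outer: keep enrollments rows whose student_id is not in that set.
Inner query → {3, 8}

2 | MA110 ; 4 | HI100 ; 6 | PH150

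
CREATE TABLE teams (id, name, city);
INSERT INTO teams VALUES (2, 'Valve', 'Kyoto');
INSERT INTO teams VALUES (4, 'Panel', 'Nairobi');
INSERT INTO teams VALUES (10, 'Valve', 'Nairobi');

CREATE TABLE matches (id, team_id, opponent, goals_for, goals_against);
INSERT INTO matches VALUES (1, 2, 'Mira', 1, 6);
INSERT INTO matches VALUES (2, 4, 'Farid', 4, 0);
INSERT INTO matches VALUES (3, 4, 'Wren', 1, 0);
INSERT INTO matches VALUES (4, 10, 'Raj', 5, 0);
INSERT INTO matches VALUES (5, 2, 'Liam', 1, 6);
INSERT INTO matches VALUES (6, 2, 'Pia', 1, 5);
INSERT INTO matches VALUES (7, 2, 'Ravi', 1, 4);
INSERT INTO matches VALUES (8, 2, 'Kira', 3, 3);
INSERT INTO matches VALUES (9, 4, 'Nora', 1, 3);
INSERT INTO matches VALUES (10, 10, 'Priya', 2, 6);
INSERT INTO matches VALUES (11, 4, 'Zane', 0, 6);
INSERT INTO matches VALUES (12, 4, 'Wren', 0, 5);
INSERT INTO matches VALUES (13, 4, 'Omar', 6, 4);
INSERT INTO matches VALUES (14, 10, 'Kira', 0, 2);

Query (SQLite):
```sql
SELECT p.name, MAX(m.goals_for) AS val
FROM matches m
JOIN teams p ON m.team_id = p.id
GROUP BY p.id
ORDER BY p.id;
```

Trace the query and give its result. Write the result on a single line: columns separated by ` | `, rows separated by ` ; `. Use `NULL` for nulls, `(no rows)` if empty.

Join each matches row to its teams via team_id.
Group joined rows by teams.id; compute MAX(m.goals_for) per group.
  2: ids {1, 5, 6, 7, 8} → MAX(m.goals_for)=3
  4: ids {2, 3, 9, 11, 12, 13} → MAX(m.goals_for)=6
  10: ids {4, 10, 14} → MAX(m.goals_for)=5

Valve | 3 ; Panel | 6 ; Valve | 5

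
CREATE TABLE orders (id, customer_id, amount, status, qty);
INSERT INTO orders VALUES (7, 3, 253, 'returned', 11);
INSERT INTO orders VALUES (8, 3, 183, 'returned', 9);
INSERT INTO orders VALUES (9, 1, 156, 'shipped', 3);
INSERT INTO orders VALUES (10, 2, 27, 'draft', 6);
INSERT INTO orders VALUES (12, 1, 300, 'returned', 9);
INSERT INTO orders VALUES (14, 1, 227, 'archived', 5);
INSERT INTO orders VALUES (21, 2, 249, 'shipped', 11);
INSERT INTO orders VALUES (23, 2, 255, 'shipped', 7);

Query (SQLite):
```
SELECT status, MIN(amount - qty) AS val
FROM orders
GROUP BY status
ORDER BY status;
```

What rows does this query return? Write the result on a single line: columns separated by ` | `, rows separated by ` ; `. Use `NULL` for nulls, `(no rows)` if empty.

archived | 222 ; draft | 21 ; returned | 174 ; shipped | 153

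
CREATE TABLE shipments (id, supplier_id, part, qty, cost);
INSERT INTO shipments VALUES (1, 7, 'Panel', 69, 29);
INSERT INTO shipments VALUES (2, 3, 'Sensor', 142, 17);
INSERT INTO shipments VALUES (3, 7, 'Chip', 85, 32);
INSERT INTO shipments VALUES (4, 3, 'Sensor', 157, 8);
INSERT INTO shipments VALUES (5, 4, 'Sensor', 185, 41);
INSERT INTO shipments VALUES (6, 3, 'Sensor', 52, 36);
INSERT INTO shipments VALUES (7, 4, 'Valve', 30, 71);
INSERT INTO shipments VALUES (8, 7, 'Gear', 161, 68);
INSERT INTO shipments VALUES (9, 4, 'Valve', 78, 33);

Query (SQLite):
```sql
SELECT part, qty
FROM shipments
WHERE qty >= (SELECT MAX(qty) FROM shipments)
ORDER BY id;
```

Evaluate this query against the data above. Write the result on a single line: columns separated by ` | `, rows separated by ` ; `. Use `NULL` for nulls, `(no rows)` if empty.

Sensor | 185

Scalar subquery: MAX(qty) over all shipments rows = 185.
Keep rows where qty >= that value.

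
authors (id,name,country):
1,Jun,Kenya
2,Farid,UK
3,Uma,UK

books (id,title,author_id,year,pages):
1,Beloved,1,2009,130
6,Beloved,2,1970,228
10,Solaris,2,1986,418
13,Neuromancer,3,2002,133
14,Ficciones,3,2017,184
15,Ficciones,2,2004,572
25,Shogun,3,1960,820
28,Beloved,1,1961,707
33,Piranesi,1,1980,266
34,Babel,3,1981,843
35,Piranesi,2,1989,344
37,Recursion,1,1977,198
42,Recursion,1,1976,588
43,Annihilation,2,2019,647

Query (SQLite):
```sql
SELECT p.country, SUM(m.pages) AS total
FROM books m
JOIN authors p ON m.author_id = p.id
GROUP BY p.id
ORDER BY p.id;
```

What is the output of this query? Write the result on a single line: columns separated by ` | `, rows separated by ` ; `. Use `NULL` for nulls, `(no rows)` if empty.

Join each books row to its authors via author_id.
Group joined rows by authors.id; compute SUM(m.pages) per group.
  1: ids {1, 28, 33, 37, 42} → SUM(m.pages)=1889
  2: ids {6, 10, 15, 35, 43} → SUM(m.pages)=2209
  3: ids {13, 14, 25, 34} → SUM(m.pages)=1980

Kenya | 1889 ; UK | 2209 ; UK | 1980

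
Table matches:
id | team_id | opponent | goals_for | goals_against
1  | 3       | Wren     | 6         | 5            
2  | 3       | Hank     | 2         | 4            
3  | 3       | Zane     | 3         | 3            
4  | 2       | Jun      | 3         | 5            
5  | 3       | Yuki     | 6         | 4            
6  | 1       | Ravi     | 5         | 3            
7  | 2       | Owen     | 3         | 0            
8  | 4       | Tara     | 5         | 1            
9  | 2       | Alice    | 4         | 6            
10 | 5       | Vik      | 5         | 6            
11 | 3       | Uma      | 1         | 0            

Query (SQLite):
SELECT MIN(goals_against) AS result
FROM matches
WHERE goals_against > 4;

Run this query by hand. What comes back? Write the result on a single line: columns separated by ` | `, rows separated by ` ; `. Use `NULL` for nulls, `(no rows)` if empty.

5

Rows where goals_against > 4 → goals_against values: [5, 5, 6, 6].
MIN of non-NULL values = 5.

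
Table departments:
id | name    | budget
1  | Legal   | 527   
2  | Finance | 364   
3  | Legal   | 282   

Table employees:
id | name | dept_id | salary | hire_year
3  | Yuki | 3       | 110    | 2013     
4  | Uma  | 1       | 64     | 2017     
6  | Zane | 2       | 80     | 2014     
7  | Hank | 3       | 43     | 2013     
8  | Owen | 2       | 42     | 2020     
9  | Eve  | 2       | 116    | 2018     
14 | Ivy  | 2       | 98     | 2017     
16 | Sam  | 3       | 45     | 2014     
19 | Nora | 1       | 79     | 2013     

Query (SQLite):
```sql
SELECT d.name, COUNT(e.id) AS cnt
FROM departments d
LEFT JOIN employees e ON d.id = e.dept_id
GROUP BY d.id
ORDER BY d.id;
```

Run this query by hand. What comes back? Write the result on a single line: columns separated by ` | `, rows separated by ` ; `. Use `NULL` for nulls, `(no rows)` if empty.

Legal | 2 ; Finance | 4 ; Legal | 3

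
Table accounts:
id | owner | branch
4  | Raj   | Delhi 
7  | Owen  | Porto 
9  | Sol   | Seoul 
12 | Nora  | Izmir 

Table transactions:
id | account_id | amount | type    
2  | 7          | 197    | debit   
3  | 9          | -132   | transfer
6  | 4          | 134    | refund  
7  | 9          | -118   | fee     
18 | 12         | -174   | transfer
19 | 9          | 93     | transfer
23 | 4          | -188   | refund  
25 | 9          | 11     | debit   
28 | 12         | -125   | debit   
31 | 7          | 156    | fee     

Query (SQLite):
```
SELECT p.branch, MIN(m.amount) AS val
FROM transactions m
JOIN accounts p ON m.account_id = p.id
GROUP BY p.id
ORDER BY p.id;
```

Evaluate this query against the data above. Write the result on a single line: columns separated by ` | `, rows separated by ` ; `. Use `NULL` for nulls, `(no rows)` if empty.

Join each transactions row to its accounts via account_id.
Group joined rows by accounts.id; compute MIN(m.amount) per group.
  4: ids {6, 23} → MIN(m.amount)=-188
  7: ids {2, 31} → MIN(m.amount)=156
  9: ids {3, 7, 19, 25} → MIN(m.amount)=-132
  12: ids {18, 28} → MIN(m.amount)=-174

Delhi | -188 ; Porto | 156 ; Seoul | -132 ; Izmir | -174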